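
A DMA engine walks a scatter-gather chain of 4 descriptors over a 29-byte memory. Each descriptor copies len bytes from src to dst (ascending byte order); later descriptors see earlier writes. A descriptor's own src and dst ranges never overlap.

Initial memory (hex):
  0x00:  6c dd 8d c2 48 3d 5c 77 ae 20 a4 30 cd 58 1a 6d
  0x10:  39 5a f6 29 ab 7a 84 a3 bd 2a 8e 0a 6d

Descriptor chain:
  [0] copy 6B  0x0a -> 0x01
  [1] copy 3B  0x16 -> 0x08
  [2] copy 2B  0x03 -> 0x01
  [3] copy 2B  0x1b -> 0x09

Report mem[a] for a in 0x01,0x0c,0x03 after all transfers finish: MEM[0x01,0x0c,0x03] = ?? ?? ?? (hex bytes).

[0] 0x0a->0x01 len=6 : a4 30 cd 58 1a 6d
[1] 0x16->0x08 len=3 : 84 a3 bd
[2] 0x03->0x01 len=2 : cd 58
[3] 0x1b->0x09 len=2 : 0a 6d
query mem[0x01]=0xcd, mem[0x0c]=0xcd, mem[0x03]=0xcd

MEM[0x01,0x0c,0x03] = cd cd cd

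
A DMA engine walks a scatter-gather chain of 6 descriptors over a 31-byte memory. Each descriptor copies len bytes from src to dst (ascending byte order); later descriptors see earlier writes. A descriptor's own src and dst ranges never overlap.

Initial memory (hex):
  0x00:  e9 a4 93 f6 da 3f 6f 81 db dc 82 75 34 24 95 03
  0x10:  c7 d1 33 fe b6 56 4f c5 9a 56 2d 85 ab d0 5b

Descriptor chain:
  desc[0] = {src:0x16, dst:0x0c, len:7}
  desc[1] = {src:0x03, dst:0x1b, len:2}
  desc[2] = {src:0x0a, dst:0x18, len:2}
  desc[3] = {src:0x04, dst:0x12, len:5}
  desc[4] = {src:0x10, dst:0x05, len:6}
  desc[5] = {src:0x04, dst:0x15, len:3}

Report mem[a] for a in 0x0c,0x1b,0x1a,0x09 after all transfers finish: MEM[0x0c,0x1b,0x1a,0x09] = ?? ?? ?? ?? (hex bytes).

  after D0: wrote 7B at 0x0c = 4fc59a562d85ab
  after D1: wrote 2B at 0x1b = f6da
  after D2: wrote 2B at 0x18 = 8275
  after D3: wrote 5B at 0x12 = da3f6f81db
  after D4: wrote 6B at 0x05 = 2d85da3f6f81
  after D5: wrote 3B at 0x15 = da2d85
query mem[0x0c]=0x4f, mem[0x1b]=0xf6, mem[0x1a]=0x2d, mem[0x09]=0x6f

MEM[0x0c,0x1b,0x1a,0x09] = 4f f6 2d 6f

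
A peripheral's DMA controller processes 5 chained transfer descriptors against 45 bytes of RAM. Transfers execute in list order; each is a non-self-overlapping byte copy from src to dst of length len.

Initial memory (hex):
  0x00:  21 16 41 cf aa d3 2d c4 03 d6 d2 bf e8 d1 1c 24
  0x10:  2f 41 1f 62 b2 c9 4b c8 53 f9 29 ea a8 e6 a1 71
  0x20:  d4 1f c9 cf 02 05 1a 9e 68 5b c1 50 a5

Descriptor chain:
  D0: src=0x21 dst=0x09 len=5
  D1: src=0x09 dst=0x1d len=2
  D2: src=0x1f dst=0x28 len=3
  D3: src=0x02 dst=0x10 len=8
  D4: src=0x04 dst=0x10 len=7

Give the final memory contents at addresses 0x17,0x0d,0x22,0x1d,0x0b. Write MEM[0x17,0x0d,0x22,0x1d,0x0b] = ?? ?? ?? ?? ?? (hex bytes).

[0] 0x21->0x09 len=5 : 1f c9 cf 02 05
[1] 0x09->0x1d len=2 : 1f c9
[2] 0x1f->0x28 len=3 : 71 d4 1f
[3] 0x02->0x10 len=8 : 41 cf aa d3 2d c4 03 1f
[4] 0x04->0x10 len=7 : aa d3 2d c4 03 1f c9
query mem[0x17]=0x1f, mem[0x0d]=0x05, mem[0x22]=0xc9, mem[0x1d]=0x1f, mem[0x0b]=0xcf

MEM[0x17,0x0d,0x22,0x1d,0x0b] = 1f 05 c9 1f cf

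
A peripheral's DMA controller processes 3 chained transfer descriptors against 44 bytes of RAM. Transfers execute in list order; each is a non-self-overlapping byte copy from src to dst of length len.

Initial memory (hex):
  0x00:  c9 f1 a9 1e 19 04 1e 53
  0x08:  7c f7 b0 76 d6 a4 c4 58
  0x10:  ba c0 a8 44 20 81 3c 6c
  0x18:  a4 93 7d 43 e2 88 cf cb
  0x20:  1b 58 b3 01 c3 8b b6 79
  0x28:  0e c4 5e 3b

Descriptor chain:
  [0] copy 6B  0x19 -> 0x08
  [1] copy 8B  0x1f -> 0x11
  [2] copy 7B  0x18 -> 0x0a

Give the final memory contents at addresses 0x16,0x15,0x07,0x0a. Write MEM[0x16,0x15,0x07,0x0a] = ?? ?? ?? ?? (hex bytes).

D0: mem[0x08..0x0d] <- [93 7d 43 e2 88 cf]
D1: mem[0x11..0x18] <- [cb 1b 58 b3 01 c3 8b b6]
D2: mem[0x0a..0x10] <- [b6 93 7d 43 e2 88 cf]
query mem[0x16]=0xc3, mem[0x15]=0x01, mem[0x07]=0x53, mem[0x0a]=0xb6

MEM[0x16,0x15,0x07,0x0a] = c3 01 53 b6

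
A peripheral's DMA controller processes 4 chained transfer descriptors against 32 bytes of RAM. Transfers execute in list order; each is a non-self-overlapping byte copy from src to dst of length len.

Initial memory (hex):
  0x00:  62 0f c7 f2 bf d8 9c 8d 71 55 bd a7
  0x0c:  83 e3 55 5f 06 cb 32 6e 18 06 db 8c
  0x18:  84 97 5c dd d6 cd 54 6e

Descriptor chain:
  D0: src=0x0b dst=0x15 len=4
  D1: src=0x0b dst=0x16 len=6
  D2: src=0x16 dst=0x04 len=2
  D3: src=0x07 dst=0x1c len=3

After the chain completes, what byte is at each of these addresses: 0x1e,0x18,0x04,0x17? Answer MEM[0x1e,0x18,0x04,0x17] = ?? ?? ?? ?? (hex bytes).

[0] 0x0b->0x15 len=4 : a7 83 e3 55
[1] 0x0b->0x16 len=6 : a7 83 e3 55 5f 06
[2] 0x16->0x04 len=2 : a7 83
[3] 0x07->0x1c len=3 : 8d 71 55
query mem[0x1e]=0x55, mem[0x18]=0xe3, mem[0x04]=0xa7, mem[0x17]=0x83

MEM[0x1e,0x18,0x04,0x17] = 55 e3 a7 83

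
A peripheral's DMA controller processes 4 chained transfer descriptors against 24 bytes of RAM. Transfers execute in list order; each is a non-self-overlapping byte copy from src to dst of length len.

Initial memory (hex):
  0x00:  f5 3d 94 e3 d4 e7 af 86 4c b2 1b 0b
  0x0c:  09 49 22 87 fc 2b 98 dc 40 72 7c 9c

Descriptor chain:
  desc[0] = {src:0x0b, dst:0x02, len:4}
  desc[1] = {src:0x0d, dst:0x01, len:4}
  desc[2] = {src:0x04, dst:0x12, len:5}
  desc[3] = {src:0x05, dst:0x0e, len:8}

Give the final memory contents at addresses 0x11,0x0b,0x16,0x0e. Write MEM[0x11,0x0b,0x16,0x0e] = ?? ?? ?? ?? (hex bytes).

  after D0: wrote 4B at 0x02 = 0b094922
  after D1: wrote 4B at 0x01 = 492287fc
  after D2: wrote 5B at 0x12 = fc22af864c
  after D3: wrote 8B at 0x0e = 22af864cb21b0b09
query mem[0x11]=0x4c, mem[0x0b]=0x0b, mem[0x16]=0x4c, mem[0x0e]=0x22

MEM[0x11,0x0b,0x16,0x0e] = 4c 0b 4c 22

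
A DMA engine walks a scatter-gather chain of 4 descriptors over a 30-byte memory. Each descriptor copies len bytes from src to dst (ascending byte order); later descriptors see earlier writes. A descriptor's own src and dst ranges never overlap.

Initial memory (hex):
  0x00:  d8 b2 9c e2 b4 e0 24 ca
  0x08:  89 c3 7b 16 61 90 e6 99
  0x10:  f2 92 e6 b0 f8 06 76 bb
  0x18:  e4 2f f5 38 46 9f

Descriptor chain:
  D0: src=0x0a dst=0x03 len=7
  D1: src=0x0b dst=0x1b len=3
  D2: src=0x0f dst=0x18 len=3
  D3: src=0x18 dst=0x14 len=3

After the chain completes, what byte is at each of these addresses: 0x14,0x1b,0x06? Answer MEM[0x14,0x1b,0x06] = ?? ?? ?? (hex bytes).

#0 dst[0x03+7] := {0x7b,0x16,0x61,0x90,0xe6,0x99,0xf2}
#1 dst[0x1b+3] := {0x16,0x61,0x90}
#2 dst[0x18+3] := {0x99,0xf2,0x92}
#3 dst[0x14+3] := {0x99,0xf2,0x92}
query mem[0x14]=0x99, mem[0x1b]=0x16, mem[0x06]=0x90

MEM[0x14,0x1b,0x06] = 99 16 90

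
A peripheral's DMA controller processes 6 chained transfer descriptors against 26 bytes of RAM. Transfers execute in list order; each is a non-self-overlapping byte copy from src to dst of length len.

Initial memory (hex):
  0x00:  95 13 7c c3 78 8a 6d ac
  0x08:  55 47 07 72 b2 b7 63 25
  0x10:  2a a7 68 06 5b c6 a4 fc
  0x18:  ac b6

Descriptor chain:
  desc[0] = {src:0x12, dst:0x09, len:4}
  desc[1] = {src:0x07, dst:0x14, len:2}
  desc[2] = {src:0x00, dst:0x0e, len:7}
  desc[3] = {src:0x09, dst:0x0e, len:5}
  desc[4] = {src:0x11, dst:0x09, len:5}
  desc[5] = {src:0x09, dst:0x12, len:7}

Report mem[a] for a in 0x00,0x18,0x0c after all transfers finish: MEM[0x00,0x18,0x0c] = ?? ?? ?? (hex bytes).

  after D0: wrote 4B at 0x09 = 68065bc6
  after D1: wrote 2B at 0x14 = ac55
  after D2: wrote 7B at 0x0e = 95137cc3788a6d
  after D3: wrote 5B at 0x0e = 68065bc6b7
  after D4: wrote 5B at 0x09 = c6b78a6d55
  after D5: wrote 7B at 0x12 = c6b78a6d556806
query mem[0x00]=0x95, mem[0x18]=0x06, mem[0x0c]=0x6d

MEM[0x00,0x18,0x0c] = 95 06 6d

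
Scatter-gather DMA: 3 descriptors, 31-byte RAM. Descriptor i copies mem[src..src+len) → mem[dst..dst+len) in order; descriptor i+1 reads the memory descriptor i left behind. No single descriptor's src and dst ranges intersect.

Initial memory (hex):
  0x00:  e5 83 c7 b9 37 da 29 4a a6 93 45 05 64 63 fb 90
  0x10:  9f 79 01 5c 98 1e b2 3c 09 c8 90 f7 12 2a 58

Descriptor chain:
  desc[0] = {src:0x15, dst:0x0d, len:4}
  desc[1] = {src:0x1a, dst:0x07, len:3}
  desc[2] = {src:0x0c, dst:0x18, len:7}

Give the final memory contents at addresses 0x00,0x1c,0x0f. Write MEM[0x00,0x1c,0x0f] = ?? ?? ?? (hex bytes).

MEM[0x00,0x1c,0x0f] = e5 09 3c

  after D0: wrote 4B at 0x0d = 1eb23c09
  after D1: wrote 3B at 0x07 = 90f712
  after D2: wrote 7B at 0x18 = 641eb23c097901
query mem[0x00]=0xe5, mem[0x1c]=0x09, mem[0x0f]=0x3c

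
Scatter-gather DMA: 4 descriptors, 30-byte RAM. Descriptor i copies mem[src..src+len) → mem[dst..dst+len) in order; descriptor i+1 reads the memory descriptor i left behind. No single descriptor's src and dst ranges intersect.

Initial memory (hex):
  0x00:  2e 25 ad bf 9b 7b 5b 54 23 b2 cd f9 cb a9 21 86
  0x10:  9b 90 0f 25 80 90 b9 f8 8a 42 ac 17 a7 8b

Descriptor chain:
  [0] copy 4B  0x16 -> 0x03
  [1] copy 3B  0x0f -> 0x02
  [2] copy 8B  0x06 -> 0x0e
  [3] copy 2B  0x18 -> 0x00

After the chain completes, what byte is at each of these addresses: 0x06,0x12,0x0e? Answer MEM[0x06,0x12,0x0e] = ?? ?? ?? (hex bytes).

MEM[0x06,0x12,0x0e] = 42 cd 42

  after D0: wrote 4B at 0x03 = b9f88a42
  after D1: wrote 3B at 0x02 = 869b90
  after D2: wrote 8B at 0x0e = 425423b2cdf9cba9
  after D3: wrote 2B at 0x00 = 8a42
query mem[0x06]=0x42, mem[0x12]=0xcd, mem[0x0e]=0x42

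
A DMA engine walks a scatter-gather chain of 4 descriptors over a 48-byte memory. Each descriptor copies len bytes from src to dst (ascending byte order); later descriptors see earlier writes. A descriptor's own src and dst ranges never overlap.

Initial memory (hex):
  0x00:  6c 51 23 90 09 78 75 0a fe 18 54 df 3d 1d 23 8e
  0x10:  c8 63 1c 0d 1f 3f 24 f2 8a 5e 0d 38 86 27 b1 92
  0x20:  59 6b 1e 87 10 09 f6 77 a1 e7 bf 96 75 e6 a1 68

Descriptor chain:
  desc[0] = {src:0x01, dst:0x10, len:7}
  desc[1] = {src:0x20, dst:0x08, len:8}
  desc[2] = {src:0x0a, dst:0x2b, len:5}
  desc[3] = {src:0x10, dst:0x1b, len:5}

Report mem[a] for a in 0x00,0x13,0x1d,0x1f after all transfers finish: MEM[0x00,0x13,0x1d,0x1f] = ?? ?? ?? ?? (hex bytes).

MEM[0x00,0x13,0x1d,0x1f] = 6c 09 90 78

D0: mem[0x10..0x16] <- [51 23 90 09 78 75 0a]
D1: mem[0x08..0x0f] <- [59 6b 1e 87 10 09 f6 77]
D2: mem[0x2b..0x2f] <- [1e 87 10 09 f6]
D3: mem[0x1b..0x1f] <- [51 23 90 09 78]
query mem[0x00]=0x6c, mem[0x13]=0x09, mem[0x1d]=0x90, mem[0x1f]=0x78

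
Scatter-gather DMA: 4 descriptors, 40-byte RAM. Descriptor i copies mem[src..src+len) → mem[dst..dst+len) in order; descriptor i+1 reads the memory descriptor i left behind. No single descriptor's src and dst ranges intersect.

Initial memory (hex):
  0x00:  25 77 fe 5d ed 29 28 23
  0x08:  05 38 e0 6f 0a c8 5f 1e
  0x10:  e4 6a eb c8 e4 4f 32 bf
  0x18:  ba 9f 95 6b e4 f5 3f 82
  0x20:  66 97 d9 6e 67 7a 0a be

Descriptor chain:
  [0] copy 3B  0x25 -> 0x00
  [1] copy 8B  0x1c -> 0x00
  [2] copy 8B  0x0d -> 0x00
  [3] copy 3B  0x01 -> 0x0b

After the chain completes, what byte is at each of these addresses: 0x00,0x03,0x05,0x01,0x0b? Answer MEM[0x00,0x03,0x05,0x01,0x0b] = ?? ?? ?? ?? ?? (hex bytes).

#0 dst[0x00+3] := {0x7a,0x0a,0xbe}
#1 dst[0x00+8] := {0xe4,0xf5,0x3f,0x82,0x66,0x97,0xd9,0x6e}
#2 dst[0x00+8] := {0xc8,0x5f,0x1e,0xe4,0x6a,0xeb,0xc8,0xe4}
#3 dst[0x0b+3] := {0x5f,0x1e,0xe4}
query mem[0x00]=0xc8, mem[0x03]=0xe4, mem[0x05]=0xeb, mem[0x01]=0x5f, mem[0x0b]=0x5f

MEM[0x00,0x03,0x05,0x01,0x0b] = c8 e4 eb 5f 5f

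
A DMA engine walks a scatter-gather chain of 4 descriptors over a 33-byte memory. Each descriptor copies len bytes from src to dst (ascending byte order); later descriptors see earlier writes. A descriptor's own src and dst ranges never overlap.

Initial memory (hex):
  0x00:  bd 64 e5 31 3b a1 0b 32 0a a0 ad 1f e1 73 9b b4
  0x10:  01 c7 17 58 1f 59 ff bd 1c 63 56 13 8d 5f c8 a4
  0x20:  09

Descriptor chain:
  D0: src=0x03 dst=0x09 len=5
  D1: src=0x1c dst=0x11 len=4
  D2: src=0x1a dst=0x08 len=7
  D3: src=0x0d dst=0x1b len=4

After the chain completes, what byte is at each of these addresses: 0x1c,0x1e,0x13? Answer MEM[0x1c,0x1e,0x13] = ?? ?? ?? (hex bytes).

  after D0: wrote 5B at 0x09 = 313ba10b32
  after D1: wrote 4B at 0x11 = 8d5fc8a4
  after D2: wrote 7B at 0x08 = 56138d5fc8a409
  after D3: wrote 4B at 0x1b = a409b401
query mem[0x1c]=0x09, mem[0x1e]=0x01, mem[0x13]=0xc8

MEM[0x1c,0x1e,0x13] = 09 01 c8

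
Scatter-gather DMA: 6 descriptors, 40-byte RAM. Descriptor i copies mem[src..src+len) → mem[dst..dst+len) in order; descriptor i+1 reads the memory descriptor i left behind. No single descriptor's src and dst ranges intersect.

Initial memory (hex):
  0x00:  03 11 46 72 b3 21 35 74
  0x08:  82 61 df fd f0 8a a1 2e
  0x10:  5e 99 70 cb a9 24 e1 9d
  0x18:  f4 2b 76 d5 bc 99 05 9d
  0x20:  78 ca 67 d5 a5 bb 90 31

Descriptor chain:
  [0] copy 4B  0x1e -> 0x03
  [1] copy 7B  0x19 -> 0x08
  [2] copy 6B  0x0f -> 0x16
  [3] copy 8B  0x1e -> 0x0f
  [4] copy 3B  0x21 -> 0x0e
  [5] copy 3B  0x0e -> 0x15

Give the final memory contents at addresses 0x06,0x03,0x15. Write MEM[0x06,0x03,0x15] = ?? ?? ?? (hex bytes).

[0] 0x1e->0x03 len=4 : 05 9d 78 ca
[1] 0x19->0x08 len=7 : 2b 76 d5 bc 99 05 9d
[2] 0x0f->0x16 len=6 : 2e 5e 99 70 cb a9
[3] 0x1e->0x0f len=8 : 05 9d 78 ca 67 d5 a5 bb
[4] 0x21->0x0e len=3 : ca 67 d5
[5] 0x0e->0x15 len=3 : ca 67 d5
query mem[0x06]=0xca, mem[0x03]=0x05, mem[0x15]=0xca

MEM[0x06,0x03,0x15] = ca 05 ca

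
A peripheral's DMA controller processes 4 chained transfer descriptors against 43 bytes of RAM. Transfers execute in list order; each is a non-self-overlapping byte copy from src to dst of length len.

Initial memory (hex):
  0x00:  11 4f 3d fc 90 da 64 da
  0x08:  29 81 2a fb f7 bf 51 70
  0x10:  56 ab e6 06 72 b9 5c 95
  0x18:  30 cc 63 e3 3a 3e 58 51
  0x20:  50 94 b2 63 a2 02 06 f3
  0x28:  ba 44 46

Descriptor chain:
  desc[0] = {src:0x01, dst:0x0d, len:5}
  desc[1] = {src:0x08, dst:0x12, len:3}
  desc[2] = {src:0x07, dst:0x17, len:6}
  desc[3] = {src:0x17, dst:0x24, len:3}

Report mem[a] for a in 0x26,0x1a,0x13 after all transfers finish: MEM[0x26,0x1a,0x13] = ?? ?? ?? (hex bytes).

MEM[0x26,0x1a,0x13] = 81 2a 81

#0 dst[0x0d+5] := {0x4f,0x3d,0xfc,0x90,0xda}
#1 dst[0x12+3] := {0x29,0x81,0x2a}
#2 dst[0x17+6] := {0xda,0x29,0x81,0x2a,0xfb,0xf7}
#3 dst[0x24+3] := {0xda,0x29,0x81}
query mem[0x26]=0x81, mem[0x1a]=0x2a, mem[0x13]=0x81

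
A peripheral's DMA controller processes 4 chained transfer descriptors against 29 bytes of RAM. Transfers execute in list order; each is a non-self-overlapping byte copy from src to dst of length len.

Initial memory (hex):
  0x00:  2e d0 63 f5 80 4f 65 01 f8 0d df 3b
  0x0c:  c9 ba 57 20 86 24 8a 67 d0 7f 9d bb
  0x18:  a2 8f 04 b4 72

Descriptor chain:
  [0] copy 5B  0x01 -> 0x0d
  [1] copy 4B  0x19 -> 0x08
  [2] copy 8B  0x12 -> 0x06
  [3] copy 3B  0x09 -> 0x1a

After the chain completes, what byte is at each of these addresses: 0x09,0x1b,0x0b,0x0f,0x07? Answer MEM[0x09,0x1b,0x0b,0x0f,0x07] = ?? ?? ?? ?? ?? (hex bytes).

  after D0: wrote 5B at 0x0d = d063f5804f
  after D1: wrote 4B at 0x08 = 8f04b472
  after D2: wrote 8B at 0x06 = 8a67d07f9dbba28f
  after D3: wrote 3B at 0x1a = 7f9dbb
query mem[0x09]=0x7f, mem[0x1b]=0x9d, mem[0x0b]=0xbb, mem[0x0f]=0xf5, mem[0x07]=0x67

MEM[0x09,0x1b,0x0b,0x0f,0x07] = 7f 9d bb f5 67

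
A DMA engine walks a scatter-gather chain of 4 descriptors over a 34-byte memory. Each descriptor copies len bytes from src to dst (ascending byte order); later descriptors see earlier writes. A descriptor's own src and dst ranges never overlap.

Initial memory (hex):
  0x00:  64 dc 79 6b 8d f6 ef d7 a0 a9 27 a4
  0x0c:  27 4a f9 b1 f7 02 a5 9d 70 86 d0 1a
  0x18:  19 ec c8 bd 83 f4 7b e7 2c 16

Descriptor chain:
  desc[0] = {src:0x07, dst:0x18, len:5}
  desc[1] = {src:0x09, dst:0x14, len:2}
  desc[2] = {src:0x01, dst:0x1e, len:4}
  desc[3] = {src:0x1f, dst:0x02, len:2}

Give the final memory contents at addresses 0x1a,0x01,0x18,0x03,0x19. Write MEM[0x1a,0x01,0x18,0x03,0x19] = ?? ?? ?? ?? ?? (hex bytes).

#0 dst[0x18+5] := {0xd7,0xa0,0xa9,0x27,0xa4}
#1 dst[0x14+2] := {0xa9,0x27}
#2 dst[0x1e+4] := {0xdc,0x79,0x6b,0x8d}
#3 dst[0x02+2] := {0x79,0x6b}
query mem[0x1a]=0xa9, mem[0x01]=0xdc, mem[0x18]=0xd7, mem[0x03]=0x6b, mem[0x19]=0xa0

MEM[0x1a,0x01,0x18,0x03,0x19] = a9 dc d7 6b a0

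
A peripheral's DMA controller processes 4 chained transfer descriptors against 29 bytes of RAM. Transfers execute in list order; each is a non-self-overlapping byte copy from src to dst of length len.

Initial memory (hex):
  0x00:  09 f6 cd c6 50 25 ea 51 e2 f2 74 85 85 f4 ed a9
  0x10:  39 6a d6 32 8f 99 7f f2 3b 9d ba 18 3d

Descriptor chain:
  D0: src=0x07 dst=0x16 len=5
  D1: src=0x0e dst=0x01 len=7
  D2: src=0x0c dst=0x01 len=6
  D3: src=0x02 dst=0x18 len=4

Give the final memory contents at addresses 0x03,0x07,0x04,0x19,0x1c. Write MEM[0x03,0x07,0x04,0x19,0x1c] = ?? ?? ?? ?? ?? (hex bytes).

D0: mem[0x16..0x1a] <- [51 e2 f2 74 85]
D1: mem[0x01..0x07] <- [ed a9 39 6a d6 32 8f]
D2: mem[0x01..0x06] <- [85 f4 ed a9 39 6a]
D3: mem[0x18..0x1b] <- [f4 ed a9 39]
query mem[0x03]=0xed, mem[0x07]=0x8f, mem[0x04]=0xa9, mem[0x19]=0xed, mem[0x1c]=0x3d

MEM[0x03,0x07,0x04,0x19,0x1c] = ed 8f a9 ed 3d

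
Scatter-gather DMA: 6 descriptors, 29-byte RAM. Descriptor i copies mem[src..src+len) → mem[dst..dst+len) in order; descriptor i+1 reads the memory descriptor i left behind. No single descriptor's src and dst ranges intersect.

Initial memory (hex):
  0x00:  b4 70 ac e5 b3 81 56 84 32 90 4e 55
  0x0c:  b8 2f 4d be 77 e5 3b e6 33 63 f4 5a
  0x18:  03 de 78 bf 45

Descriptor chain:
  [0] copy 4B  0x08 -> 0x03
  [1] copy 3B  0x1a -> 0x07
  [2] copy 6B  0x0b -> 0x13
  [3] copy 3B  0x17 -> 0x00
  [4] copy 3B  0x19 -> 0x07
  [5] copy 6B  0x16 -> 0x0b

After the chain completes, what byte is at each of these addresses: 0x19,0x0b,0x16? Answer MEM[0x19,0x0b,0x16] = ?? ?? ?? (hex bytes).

D0: mem[0x03..0x06] <- [32 90 4e 55]
D1: mem[0x07..0x09] <- [78 bf 45]
D2: mem[0x13..0x18] <- [55 b8 2f 4d be 77]
D3: mem[0x00..0x02] <- [be 77 de]
D4: mem[0x07..0x09] <- [de 78 bf]
D5: mem[0x0b..0x10] <- [4d be 77 de 78 bf]
query mem[0x19]=0xde, mem[0x0b]=0x4d, mem[0x16]=0x4d

MEM[0x19,0x0b,0x16] = de 4d 4d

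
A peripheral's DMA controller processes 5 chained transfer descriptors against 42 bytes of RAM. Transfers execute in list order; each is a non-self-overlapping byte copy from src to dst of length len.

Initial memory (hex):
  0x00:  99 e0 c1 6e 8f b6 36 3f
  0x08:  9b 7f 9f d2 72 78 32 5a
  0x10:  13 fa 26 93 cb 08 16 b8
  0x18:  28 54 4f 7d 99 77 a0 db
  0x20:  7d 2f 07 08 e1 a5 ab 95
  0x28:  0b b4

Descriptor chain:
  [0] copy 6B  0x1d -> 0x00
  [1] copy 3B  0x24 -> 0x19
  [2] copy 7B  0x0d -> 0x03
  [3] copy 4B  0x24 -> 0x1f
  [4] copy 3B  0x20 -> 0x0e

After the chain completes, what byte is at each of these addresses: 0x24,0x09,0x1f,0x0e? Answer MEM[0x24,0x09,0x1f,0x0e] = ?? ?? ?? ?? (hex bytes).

[0] 0x1d->0x00 len=6 : 77 a0 db 7d 2f 07
[1] 0x24->0x19 len=3 : e1 a5 ab
[2] 0x0d->0x03 len=7 : 78 32 5a 13 fa 26 93
[3] 0x24->0x1f len=4 : e1 a5 ab 95
[4] 0x20->0x0e len=3 : a5 ab 95
query mem[0x24]=0xe1, mem[0x09]=0x93, mem[0x1f]=0xe1, mem[0x0e]=0xa5

MEM[0x24,0x09,0x1f,0x0e] = e1 93 e1 a5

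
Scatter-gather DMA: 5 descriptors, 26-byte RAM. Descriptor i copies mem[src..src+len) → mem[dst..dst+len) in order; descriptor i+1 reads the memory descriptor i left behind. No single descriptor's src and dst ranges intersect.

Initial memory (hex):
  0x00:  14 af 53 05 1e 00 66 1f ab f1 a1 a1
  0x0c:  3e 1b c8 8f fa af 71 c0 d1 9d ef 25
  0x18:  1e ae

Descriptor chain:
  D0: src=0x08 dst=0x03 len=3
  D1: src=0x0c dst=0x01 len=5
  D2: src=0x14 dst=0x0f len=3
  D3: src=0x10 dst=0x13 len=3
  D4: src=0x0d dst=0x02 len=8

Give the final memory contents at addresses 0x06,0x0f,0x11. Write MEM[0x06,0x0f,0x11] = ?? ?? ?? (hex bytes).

MEM[0x06,0x0f,0x11] = ef d1 ef

#0 dst[0x03+3] := {0xab,0xf1,0xa1}
#1 dst[0x01+5] := {0x3e,0x1b,0xc8,0x8f,0xfa}
#2 dst[0x0f+3] := {0xd1,0x9d,0xef}
#3 dst[0x13+3] := {0x9d,0xef,0x71}
#4 dst[0x02+8] := {0x1b,0xc8,0xd1,0x9d,0xef,0x71,0x9d,0xef}
query mem[0x06]=0xef, mem[0x0f]=0xd1, mem[0x11]=0xef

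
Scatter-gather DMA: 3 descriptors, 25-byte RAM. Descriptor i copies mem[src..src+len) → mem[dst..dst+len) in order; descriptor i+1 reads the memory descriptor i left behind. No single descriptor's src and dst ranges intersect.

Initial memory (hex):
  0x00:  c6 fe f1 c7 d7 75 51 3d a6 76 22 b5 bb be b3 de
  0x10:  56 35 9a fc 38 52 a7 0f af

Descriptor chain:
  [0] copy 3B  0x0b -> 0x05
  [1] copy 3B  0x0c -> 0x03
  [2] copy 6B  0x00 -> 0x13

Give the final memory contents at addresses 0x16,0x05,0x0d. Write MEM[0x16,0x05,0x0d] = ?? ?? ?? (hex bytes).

MEM[0x16,0x05,0x0d] = bb b3 be

[0] 0x0b->0x05 len=3 : b5 bb be
[1] 0x0c->0x03 len=3 : bb be b3
[2] 0x00->0x13 len=6 : c6 fe f1 bb be b3
query mem[0x16]=0xbb, mem[0x05]=0xb3, mem[0x0d]=0xbe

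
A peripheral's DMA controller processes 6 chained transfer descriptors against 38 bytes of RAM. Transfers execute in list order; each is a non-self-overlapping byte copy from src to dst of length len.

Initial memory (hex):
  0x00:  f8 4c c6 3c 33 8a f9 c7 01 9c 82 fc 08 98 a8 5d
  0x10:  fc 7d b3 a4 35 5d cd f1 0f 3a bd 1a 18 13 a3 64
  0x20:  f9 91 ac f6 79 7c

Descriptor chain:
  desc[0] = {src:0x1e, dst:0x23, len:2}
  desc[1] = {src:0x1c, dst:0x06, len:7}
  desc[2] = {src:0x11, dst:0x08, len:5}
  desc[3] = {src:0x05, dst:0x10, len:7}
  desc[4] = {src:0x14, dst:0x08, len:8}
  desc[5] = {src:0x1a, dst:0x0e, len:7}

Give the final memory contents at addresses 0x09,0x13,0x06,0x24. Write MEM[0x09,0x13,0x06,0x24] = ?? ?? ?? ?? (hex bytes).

[0] 0x1e->0x23 len=2 : a3 64
[1] 0x1c->0x06 len=7 : 18 13 a3 64 f9 91 ac
[2] 0x11->0x08 len=5 : 7d b3 a4 35 5d
[3] 0x05->0x10 len=7 : 8a 18 13 7d b3 a4 35
[4] 0x14->0x08 len=8 : b3 a4 35 f1 0f 3a bd 1a
[5] 0x1a->0x0e len=7 : bd 1a 18 13 a3 64 f9
query mem[0x09]=0xa4, mem[0x13]=0x64, mem[0x06]=0x18, mem[0x24]=0x64

MEM[0x09,0x13,0x06,0x24] = a4 64 18 64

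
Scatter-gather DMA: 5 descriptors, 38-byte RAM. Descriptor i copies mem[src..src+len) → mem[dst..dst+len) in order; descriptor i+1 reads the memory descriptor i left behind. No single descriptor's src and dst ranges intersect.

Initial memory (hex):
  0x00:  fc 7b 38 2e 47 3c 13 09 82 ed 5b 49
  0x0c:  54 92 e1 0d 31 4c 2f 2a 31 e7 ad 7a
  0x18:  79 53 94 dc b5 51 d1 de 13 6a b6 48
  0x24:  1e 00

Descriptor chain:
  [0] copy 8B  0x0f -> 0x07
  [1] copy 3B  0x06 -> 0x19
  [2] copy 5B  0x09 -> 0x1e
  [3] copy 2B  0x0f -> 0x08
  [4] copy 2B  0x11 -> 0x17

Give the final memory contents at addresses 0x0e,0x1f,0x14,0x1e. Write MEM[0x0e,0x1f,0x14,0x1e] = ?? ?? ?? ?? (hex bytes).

  after D0: wrote 8B at 0x07 = 0d314c2f2a31e7ad
  after D1: wrote 3B at 0x19 = 130d31
  after D2: wrote 5B at 0x1e = 4c2f2a31e7
  after D3: wrote 2B at 0x08 = 0d31
  after D4: wrote 2B at 0x17 = 4c2f
query mem[0x0e]=0xad, mem[0x1f]=0x2f, mem[0x14]=0x31, mem[0x1e]=0x4c

MEM[0x0e,0x1f,0x14,0x1e] = ad 2f 31 4c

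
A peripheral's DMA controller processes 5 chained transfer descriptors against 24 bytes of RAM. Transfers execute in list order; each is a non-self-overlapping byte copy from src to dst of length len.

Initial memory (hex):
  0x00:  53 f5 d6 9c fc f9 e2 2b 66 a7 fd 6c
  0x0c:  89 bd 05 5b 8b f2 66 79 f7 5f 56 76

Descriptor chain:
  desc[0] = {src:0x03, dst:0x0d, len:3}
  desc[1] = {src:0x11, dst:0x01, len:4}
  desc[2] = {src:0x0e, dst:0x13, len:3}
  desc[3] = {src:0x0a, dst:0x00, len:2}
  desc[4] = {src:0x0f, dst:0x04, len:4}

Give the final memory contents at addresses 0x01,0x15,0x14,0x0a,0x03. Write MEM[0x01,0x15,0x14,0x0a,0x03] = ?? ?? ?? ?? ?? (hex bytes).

MEM[0x01,0x15,0x14,0x0a,0x03] = 6c 8b f9 fd 79

[0] 0x03->0x0d len=3 : 9c fc f9
[1] 0x11->0x01 len=4 : f2 66 79 f7
[2] 0x0e->0x13 len=3 : fc f9 8b
[3] 0x0a->0x00 len=2 : fd 6c
[4] 0x0f->0x04 len=4 : f9 8b f2 66
query mem[0x01]=0x6c, mem[0x15]=0x8b, mem[0x14]=0xf9, mem[0x0a]=0xfd, mem[0x03]=0x79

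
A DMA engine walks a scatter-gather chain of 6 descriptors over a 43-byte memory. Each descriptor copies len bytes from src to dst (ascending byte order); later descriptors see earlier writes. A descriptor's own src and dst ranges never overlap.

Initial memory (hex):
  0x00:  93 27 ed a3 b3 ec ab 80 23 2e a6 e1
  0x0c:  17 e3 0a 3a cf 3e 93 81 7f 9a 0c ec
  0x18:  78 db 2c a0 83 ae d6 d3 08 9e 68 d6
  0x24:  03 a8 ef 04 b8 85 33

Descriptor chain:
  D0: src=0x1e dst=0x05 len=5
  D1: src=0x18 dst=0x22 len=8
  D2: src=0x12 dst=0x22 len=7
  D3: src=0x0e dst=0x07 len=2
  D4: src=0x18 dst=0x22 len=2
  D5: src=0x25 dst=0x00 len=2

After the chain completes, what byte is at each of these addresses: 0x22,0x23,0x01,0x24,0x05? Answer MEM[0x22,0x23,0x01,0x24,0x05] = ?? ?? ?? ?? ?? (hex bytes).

MEM[0x22,0x23,0x01,0x24,0x05] = 78 db 0c 7f d6

D0: mem[0x05..0x09] <- [d6 d3 08 9e 68]
D1: mem[0x22..0x29] <- [78 db 2c a0 83 ae d6 d3]
D2: mem[0x22..0x28] <- [93 81 7f 9a 0c ec 78]
D3: mem[0x07..0x08] <- [0a 3a]
D4: mem[0x22..0x23] <- [78 db]
D5: mem[0x00..0x01] <- [9a 0c]
query mem[0x22]=0x78, mem[0x23]=0xdb, mem[0x01]=0x0c, mem[0x24]=0x7f, mem[0x05]=0xd6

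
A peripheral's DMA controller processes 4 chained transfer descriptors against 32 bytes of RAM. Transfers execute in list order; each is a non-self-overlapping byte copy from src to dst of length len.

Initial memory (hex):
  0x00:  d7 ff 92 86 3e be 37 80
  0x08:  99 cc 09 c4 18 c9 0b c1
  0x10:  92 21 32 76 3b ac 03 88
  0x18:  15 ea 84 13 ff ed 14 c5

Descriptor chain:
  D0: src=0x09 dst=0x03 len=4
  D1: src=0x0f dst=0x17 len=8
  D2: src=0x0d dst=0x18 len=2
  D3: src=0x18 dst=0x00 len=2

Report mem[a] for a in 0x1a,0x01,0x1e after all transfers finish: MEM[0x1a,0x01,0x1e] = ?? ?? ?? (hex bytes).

[0] 0x09->0x03 len=4 : cc 09 c4 18
[1] 0x0f->0x17 len=8 : c1 92 21 32 76 3b ac 03
[2] 0x0d->0x18 len=2 : c9 0b
[3] 0x18->0x00 len=2 : c9 0b
query mem[0x1a]=0x32, mem[0x01]=0x0b, mem[0x1e]=0x03

MEM[0x1a,0x01,0x1e] = 32 0b 03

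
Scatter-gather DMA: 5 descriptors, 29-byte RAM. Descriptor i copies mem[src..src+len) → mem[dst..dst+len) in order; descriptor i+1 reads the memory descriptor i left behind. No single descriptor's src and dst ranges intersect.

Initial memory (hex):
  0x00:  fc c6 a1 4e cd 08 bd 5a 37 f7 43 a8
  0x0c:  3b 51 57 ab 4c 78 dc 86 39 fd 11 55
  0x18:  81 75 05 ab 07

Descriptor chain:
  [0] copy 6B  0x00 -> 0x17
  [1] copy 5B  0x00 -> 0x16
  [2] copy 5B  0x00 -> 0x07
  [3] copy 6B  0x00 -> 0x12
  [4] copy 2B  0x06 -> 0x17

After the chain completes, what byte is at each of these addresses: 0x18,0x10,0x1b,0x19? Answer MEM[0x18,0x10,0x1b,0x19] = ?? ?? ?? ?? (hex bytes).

[0] 0x00->0x17 len=6 : fc c6 a1 4e cd 08
[1] 0x00->0x16 len=5 : fc c6 a1 4e cd
[2] 0x00->0x07 len=5 : fc c6 a1 4e cd
[3] 0x00->0x12 len=6 : fc c6 a1 4e cd 08
[4] 0x06->0x17 len=2 : bd fc
query mem[0x18]=0xfc, mem[0x10]=0x4c, mem[0x1b]=0xcd, mem[0x19]=0x4e

MEM[0x18,0x10,0x1b,0x19] = fc 4c cd 4e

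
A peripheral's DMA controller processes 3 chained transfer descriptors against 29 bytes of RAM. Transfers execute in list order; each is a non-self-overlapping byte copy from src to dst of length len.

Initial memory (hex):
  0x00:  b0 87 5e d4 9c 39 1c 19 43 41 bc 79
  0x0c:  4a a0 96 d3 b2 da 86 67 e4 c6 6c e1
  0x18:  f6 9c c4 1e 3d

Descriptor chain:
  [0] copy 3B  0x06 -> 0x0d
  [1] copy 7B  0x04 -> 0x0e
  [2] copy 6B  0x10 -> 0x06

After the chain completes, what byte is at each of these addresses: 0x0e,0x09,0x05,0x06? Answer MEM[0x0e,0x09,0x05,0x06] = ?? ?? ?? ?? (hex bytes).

[0] 0x06->0x0d len=3 : 1c 19 43
[1] 0x04->0x0e len=7 : 9c 39 1c 19 43 41 bc
[2] 0x10->0x06 len=6 : 1c 19 43 41 bc c6
query mem[0x0e]=0x9c, mem[0x09]=0x41, mem[0x05]=0x39, mem[0x06]=0x1c

MEM[0x0e,0x09,0x05,0x06] = 9c 41 39 1c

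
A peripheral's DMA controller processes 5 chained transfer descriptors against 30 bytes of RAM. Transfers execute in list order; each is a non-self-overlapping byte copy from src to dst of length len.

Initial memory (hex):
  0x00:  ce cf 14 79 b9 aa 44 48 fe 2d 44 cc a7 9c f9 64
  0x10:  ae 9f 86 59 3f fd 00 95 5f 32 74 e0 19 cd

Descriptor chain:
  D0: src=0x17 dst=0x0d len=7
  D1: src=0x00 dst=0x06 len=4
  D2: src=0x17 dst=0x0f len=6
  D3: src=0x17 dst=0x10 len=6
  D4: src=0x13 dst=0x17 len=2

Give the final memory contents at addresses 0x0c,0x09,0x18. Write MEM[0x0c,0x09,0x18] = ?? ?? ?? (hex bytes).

D0: mem[0x0d..0x13] <- [95 5f 32 74 e0 19 cd]
D1: mem[0x06..0x09] <- [ce cf 14 79]
D2: mem[0x0f..0x14] <- [95 5f 32 74 e0 19]
D3: mem[0x10..0x15] <- [95 5f 32 74 e0 19]
D4: mem[0x17..0x18] <- [74 e0]
query mem[0x0c]=0xa7, mem[0x09]=0x79, mem[0x18]=0xe0

MEM[0x0c,0x09,0x18] = a7 79 e0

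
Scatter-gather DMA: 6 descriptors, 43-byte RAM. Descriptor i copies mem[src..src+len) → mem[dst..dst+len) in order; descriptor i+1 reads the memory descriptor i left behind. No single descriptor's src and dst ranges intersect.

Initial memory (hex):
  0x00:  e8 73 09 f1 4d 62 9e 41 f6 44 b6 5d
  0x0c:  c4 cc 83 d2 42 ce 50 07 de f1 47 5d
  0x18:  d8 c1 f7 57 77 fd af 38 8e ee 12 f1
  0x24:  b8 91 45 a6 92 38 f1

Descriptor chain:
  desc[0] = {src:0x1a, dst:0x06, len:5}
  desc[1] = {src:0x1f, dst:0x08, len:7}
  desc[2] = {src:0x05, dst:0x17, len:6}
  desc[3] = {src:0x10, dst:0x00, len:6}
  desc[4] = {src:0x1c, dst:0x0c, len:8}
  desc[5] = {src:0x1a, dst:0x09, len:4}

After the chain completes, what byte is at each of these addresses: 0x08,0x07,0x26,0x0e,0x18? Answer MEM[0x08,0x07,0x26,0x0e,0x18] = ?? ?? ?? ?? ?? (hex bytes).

[0] 0x1a->0x06 len=5 : f7 57 77 fd af
[1] 0x1f->0x08 len=7 : 38 8e ee 12 f1 b8 91
[2] 0x05->0x17 len=6 : 62 f7 57 38 8e ee
[3] 0x10->0x00 len=6 : 42 ce 50 07 de f1
[4] 0x1c->0x0c len=8 : ee fd af 38 8e ee 12 f1
[5] 0x1a->0x09 len=4 : 38 8e ee fd
query mem[0x08]=0x38, mem[0x07]=0x57, mem[0x26]=0x45, mem[0x0e]=0xaf, mem[0x18]=0xf7

MEM[0x08,0x07,0x26,0x0e,0x18] = 38 57 45 af f7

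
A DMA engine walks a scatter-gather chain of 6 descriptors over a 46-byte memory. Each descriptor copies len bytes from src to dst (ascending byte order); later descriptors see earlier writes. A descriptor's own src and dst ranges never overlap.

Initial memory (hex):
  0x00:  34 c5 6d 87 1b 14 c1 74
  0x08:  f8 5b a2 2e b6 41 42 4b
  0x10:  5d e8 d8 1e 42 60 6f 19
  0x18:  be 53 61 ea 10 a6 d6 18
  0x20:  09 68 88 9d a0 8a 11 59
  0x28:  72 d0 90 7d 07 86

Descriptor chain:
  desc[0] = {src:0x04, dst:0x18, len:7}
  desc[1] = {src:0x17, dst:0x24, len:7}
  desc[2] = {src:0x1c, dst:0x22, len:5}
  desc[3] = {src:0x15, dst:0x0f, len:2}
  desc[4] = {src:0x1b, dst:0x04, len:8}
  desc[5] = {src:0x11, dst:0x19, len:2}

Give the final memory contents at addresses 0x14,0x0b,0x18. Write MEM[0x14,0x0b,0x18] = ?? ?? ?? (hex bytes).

MEM[0x14,0x0b,0x18] = 42 f8 1b

D0: mem[0x18..0x1e] <- [1b 14 c1 74 f8 5b a2]
D1: mem[0x24..0x2a] <- [19 1b 14 c1 74 f8 5b]
D2: mem[0x22..0x26] <- [f8 5b a2 18 09]
D3: mem[0x0f..0x10] <- [60 6f]
D4: mem[0x04..0x0b] <- [74 f8 5b a2 18 09 68 f8]
D5: mem[0x19..0x1a] <- [e8 d8]
query mem[0x14]=0x42, mem[0x0b]=0xf8, mem[0x18]=0x1b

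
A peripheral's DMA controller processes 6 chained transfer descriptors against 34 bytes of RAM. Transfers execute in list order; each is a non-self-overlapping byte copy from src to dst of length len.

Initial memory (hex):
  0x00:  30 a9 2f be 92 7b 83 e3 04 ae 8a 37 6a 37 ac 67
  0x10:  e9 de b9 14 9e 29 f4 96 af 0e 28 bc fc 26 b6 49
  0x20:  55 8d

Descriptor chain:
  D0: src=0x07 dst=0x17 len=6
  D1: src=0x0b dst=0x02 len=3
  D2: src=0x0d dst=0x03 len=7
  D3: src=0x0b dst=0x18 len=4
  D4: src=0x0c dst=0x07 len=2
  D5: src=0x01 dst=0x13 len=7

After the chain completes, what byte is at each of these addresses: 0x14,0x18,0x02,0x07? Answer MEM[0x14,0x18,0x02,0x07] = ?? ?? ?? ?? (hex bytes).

MEM[0x14,0x18,0x02,0x07] = 37 e9 37 6a

[0] 0x07->0x17 len=6 : e3 04 ae 8a 37 6a
[1] 0x0b->0x02 len=3 : 37 6a 37
[2] 0x0d->0x03 len=7 : 37 ac 67 e9 de b9 14
[3] 0x0b->0x18 len=4 : 37 6a 37 ac
[4] 0x0c->0x07 len=2 : 6a 37
[5] 0x01->0x13 len=7 : a9 37 37 ac 67 e9 6a
query mem[0x14]=0x37, mem[0x18]=0xe9, mem[0x02]=0x37, mem[0x07]=0x6a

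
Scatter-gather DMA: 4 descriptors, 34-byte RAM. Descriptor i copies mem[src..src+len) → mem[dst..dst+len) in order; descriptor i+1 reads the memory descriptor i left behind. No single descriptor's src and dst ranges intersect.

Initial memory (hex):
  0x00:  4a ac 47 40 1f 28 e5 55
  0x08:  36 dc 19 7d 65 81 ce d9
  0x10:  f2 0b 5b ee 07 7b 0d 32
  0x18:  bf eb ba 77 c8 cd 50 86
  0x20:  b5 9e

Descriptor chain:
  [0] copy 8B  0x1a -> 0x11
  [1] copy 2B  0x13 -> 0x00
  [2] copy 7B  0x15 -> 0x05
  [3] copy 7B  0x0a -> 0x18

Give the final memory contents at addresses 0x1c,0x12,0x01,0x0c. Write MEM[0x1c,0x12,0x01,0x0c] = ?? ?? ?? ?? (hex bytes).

MEM[0x1c,0x12,0x01,0x0c] = ce 77 cd 65

D0: mem[0x11..0x18] <- [ba 77 c8 cd 50 86 b5 9e]
D1: mem[0x00..0x01] <- [c8 cd]
D2: mem[0x05..0x0b] <- [50 86 b5 9e eb ba 77]
D3: mem[0x18..0x1e] <- [ba 77 65 81 ce d9 f2]
query mem[0x1c]=0xce, mem[0x12]=0x77, mem[0x01]=0xcd, mem[0x0c]=0x65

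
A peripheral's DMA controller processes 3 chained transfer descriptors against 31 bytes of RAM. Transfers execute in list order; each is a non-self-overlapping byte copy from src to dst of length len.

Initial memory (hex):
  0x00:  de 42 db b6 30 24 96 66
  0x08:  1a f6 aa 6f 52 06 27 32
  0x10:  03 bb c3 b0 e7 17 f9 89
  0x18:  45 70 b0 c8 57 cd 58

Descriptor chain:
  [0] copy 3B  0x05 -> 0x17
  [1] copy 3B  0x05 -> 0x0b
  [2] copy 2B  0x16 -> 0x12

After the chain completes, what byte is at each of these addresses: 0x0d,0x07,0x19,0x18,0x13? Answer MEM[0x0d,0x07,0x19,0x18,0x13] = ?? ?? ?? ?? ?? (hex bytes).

MEM[0x0d,0x07,0x19,0x18,0x13] = 66 66 66 96 24

#0 dst[0x17+3] := {0x24,0x96,0x66}
#1 dst[0x0b+3] := {0x24,0x96,0x66}
#2 dst[0x12+2] := {0xf9,0x24}
query mem[0x0d]=0x66, mem[0x07]=0x66, mem[0x19]=0x66, mem[0x18]=0x96, mem[0x13]=0x24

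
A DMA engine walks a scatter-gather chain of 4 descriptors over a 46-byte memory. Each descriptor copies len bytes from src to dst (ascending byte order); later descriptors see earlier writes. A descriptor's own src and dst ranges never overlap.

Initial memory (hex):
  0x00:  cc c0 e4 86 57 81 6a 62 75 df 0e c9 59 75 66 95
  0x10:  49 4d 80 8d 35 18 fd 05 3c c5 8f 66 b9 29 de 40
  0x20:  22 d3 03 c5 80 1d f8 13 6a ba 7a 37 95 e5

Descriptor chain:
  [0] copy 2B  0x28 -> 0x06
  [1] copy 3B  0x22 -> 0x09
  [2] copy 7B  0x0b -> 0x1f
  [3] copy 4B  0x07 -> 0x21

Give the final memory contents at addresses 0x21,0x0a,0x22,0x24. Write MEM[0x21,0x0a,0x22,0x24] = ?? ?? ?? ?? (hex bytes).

MEM[0x21,0x0a,0x22,0x24] = ba c5 75 c5

[0] 0x28->0x06 len=2 : 6a ba
[1] 0x22->0x09 len=3 : 03 c5 80
[2] 0x0b->0x1f len=7 : 80 59 75 66 95 49 4d
[3] 0x07->0x21 len=4 : ba 75 03 c5
query mem[0x21]=0xba, mem[0x0a]=0xc5, mem[0x22]=0x75, mem[0x24]=0xc5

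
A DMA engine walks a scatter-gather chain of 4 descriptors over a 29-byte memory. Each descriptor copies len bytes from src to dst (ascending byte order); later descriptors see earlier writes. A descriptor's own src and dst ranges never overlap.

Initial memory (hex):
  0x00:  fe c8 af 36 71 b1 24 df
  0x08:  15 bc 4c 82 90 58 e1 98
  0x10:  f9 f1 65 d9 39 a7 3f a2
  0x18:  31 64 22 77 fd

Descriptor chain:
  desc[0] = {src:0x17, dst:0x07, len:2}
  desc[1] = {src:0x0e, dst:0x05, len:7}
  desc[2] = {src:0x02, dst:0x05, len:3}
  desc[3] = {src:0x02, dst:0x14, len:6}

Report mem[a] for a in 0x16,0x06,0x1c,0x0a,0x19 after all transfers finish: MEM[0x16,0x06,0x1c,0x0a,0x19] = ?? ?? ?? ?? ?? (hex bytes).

MEM[0x16,0x06,0x1c,0x0a,0x19] = 71 36 fd d9 71

[0] 0x17->0x07 len=2 : a2 31
[1] 0x0e->0x05 len=7 : e1 98 f9 f1 65 d9 39
[2] 0x02->0x05 len=3 : af 36 71
[3] 0x02->0x14 len=6 : af 36 71 af 36 71
query mem[0x16]=0x71, mem[0x06]=0x36, mem[0x1c]=0xfd, mem[0x0a]=0xd9, mem[0x19]=0x71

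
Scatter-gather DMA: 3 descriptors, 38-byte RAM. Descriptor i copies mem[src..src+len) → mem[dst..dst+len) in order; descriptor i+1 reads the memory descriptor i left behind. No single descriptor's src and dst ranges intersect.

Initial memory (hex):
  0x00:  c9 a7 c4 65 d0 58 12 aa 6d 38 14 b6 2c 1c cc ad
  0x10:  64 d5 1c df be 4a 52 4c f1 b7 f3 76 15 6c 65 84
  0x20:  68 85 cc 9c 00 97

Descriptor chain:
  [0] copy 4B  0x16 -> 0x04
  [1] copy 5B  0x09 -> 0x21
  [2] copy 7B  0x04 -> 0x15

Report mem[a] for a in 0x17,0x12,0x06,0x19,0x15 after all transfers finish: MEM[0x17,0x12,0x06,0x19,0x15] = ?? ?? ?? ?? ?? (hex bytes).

MEM[0x17,0x12,0x06,0x19,0x15] = f1 1c f1 6d 52

[0] 0x16->0x04 len=4 : 52 4c f1 b7
[1] 0x09->0x21 len=5 : 38 14 b6 2c 1c
[2] 0x04->0x15 len=7 : 52 4c f1 b7 6d 38 14
query mem[0x17]=0xf1, mem[0x12]=0x1c, mem[0x06]=0xf1, mem[0x19]=0x6d, mem[0x15]=0x52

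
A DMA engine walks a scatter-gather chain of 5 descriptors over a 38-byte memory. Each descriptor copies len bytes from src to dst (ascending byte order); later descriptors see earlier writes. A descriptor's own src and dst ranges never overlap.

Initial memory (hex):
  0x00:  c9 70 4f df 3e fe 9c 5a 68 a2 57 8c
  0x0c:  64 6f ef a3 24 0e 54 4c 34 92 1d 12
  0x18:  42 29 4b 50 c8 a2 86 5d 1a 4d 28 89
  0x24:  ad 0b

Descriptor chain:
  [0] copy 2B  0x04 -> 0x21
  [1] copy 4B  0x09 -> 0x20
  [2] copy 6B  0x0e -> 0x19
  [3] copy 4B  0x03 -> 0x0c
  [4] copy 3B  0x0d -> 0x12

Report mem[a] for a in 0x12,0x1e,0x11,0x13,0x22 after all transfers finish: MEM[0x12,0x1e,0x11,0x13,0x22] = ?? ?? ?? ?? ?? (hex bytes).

MEM[0x12,0x1e,0x11,0x13,0x22] = 3e 4c 0e fe 8c

  after D0: wrote 2B at 0x21 = 3efe
  after D1: wrote 4B at 0x20 = a2578c64
  after D2: wrote 6B at 0x19 = efa3240e544c
  after D3: wrote 4B at 0x0c = df3efe9c
  after D4: wrote 3B at 0x12 = 3efe9c
query mem[0x12]=0x3e, mem[0x1e]=0x4c, mem[0x11]=0x0e, mem[0x13]=0xfe, mem[0x22]=0x8c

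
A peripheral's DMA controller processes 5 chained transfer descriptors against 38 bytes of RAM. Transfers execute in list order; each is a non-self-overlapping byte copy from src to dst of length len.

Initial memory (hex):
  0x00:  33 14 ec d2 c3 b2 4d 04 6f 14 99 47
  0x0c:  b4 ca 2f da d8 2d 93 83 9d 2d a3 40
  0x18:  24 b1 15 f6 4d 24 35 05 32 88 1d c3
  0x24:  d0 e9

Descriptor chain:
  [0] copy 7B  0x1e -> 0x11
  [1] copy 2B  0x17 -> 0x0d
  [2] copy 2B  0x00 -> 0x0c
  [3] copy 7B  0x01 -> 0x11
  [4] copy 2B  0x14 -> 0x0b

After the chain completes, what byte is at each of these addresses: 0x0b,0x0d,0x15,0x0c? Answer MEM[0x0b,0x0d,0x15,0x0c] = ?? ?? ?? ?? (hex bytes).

MEM[0x0b,0x0d,0x15,0x0c] = c3 14 b2 b2

[0] 0x1e->0x11 len=7 : 35 05 32 88 1d c3 d0
[1] 0x17->0x0d len=2 : d0 24
[2] 0x00->0x0c len=2 : 33 14
[3] 0x01->0x11 len=7 : 14 ec d2 c3 b2 4d 04
[4] 0x14->0x0b len=2 : c3 b2
query mem[0x0b]=0xc3, mem[0x0d]=0x14, mem[0x15]=0xb2, mem[0x0c]=0xb2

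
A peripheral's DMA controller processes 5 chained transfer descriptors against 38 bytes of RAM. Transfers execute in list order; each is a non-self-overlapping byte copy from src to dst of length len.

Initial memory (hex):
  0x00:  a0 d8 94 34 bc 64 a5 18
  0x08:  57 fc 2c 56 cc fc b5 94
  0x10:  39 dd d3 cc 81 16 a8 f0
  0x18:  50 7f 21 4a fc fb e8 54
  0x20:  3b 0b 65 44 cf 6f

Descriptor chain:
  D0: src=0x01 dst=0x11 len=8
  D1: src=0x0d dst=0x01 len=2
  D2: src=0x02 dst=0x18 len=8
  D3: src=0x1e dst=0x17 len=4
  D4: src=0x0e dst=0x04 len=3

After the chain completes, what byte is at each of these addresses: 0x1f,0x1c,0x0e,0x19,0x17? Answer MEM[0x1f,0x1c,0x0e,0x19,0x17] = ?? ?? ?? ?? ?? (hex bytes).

  after D0: wrote 8B at 0x11 = d89434bc64a51857
  after D1: wrote 2B at 0x01 = fcb5
  after D2: wrote 8B at 0x18 = b534bc64a51857fc
  after D3: wrote 4B at 0x17 = 57fc3b0b
  after D4: wrote 3B at 0x04 = b59439
query mem[0x1f]=0xfc, mem[0x1c]=0xa5, mem[0x0e]=0xb5, mem[0x19]=0x3b, mem[0x17]=0x57

MEM[0x1f,0x1c,0x0e,0x19,0x17] = fc a5 b5 3b 57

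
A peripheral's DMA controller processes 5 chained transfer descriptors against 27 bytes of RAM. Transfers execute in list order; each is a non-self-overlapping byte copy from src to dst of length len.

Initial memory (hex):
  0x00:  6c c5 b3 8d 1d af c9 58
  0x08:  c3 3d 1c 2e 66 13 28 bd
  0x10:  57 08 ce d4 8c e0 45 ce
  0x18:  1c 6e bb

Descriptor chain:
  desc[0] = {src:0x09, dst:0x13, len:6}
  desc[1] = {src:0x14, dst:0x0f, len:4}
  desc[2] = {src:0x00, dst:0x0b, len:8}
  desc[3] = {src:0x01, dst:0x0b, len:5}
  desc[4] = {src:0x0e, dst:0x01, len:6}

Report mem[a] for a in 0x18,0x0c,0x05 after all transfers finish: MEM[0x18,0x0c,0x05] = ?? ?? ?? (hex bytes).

MEM[0x18,0x0c,0x05] = 28 b3 58

  after D0: wrote 6B at 0x13 = 3d1c2e661328
  after D1: wrote 4B at 0x0f = 1c2e6613
  after D2: wrote 8B at 0x0b = 6cc5b38d1dafc958
  after D3: wrote 5B at 0x0b = c5b38d1daf
  after D4: wrote 6B at 0x01 = 1dafafc9583d
query mem[0x18]=0x28, mem[0x0c]=0xb3, mem[0x05]=0x58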